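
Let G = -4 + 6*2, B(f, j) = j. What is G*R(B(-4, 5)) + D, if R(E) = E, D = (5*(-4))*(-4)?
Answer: 120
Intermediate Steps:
D = 80 (D = -20*(-4) = 80)
G = 8 (G = -4 + 12 = 8)
G*R(B(-4, 5)) + D = 8*5 + 80 = 40 + 80 = 120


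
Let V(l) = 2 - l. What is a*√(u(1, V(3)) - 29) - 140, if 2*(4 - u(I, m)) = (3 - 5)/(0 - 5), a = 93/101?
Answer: -140 + 279*I*√70/505 ≈ -140.0 + 4.6223*I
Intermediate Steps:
a = 93/101 (a = 93*(1/101) = 93/101 ≈ 0.92079)
u(I, m) = 19/5 (u(I, m) = 4 - (3 - 5)/(2*(0 - 5)) = 4 - (-1)/(-5) = 4 - (-1)*(-1)/5 = 4 - ½*⅖ = 4 - ⅕ = 19/5)
a*√(u(1, V(3)) - 29) - 140 = 93*√(19/5 - 29)/101 - 140 = 93*√(-126/5)/101 - 140 = 93*(3*I*√70/5)/101 - 140 = 279*I*√70/505 - 140 = -140 + 279*I*√70/505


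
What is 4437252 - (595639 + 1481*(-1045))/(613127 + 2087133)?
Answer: 5990867518763/1350130 ≈ 4.4372e+6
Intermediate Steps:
4437252 - (595639 + 1481*(-1045))/(613127 + 2087133) = 4437252 - (595639 - 1547645)/2700260 = 4437252 - (-952006)/2700260 = 4437252 - 1*(-476003/1350130) = 4437252 + 476003/1350130 = 5990867518763/1350130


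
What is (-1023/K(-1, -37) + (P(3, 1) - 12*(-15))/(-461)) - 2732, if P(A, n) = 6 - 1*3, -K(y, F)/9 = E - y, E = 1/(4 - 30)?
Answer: -90385399/34575 ≈ -2614.2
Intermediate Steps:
E = -1/26 (E = 1/(-26) = -1/26 ≈ -0.038462)
K(y, F) = 9/26 + 9*y (K(y, F) = -9*(-1/26 - y) = 9/26 + 9*y)
P(A, n) = 3 (P(A, n) = 6 - 3 = 3)
(-1023/K(-1, -37) + (P(3, 1) - 12*(-15))/(-461)) - 2732 = (-1023/(9/26 + 9*(-1)) + (3 - 12*(-15))/(-461)) - 2732 = (-1023/(9/26 - 9) + (3 + 180)*(-1/461)) - 2732 = (-1023/(-225/26) + 183*(-1/461)) - 2732 = (-1023*(-26/225) - 183/461) - 2732 = (8866/75 - 183/461) - 2732 = 4073501/34575 - 2732 = -90385399/34575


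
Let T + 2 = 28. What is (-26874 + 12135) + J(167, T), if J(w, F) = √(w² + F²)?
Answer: -14739 + √28565 ≈ -14570.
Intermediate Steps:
T = 26 (T = -2 + 28 = 26)
J(w, F) = √(F² + w²)
(-26874 + 12135) + J(167, T) = (-26874 + 12135) + √(26² + 167²) = -14739 + √(676 + 27889) = -14739 + √28565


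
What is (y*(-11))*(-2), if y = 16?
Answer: 352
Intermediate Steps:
(y*(-11))*(-2) = (16*(-11))*(-2) = -176*(-2) = 352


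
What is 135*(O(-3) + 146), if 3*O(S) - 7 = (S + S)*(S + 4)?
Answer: 19755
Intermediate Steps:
O(S) = 7/3 + 2*S*(4 + S)/3 (O(S) = 7/3 + ((S + S)*(S + 4))/3 = 7/3 + ((2*S)*(4 + S))/3 = 7/3 + (2*S*(4 + S))/3 = 7/3 + 2*S*(4 + S)/3)
135*(O(-3) + 146) = 135*((7/3 + (2/3)*(-3)**2 + (8/3)*(-3)) + 146) = 135*((7/3 + (2/3)*9 - 8) + 146) = 135*((7/3 + 6 - 8) + 146) = 135*(1/3 + 146) = 135*(439/3) = 19755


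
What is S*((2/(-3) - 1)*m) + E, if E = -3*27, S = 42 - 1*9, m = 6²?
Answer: -2061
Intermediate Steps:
m = 36
S = 33 (S = 42 - 9 = 33)
E = -81
S*((2/(-3) - 1)*m) + E = 33*((2/(-3) - 1)*36) - 81 = 33*((2*(-⅓) - 1)*36) - 81 = 33*((-⅔ - 1)*36) - 81 = 33*(-5/3*36) - 81 = 33*(-60) - 81 = -1980 - 81 = -2061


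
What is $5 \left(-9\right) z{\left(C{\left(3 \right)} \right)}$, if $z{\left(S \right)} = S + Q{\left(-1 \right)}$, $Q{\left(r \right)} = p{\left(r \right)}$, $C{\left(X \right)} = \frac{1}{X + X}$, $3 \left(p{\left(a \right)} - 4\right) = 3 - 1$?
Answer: $- \frac{435}{2} \approx -217.5$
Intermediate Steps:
$p{\left(a \right)} = \frac{14}{3}$ ($p{\left(a \right)} = 4 + \frac{3 - 1}{3} = 4 + \frac{1}{3} \cdot 2 = 4 + \frac{2}{3} = \frac{14}{3}$)
$C{\left(X \right)} = \frac{1}{2 X}$
$Q{\left(r \right)} = \frac{14}{3}$
$z{\left(S \right)} = \frac{14}{3} + S$ ($z{\left(S \right)} = S + \frac{14}{3} = \frac{14}{3} + S$)
$5 \left(-9\right) z{\left(C{\left(3 \right)} \right)} = 5 \left(-9\right) \left(\frac{14}{3} + \frac{1}{2 \cdot 3}\right) = - 45 \left(\frac{14}{3} + \frac{1}{2} \cdot \frac{1}{3}\right) = - 45 \left(\frac{14}{3} + \frac{1}{6}\right) = \left(-45\right) \frac{29}{6} = - \frac{435}{2}$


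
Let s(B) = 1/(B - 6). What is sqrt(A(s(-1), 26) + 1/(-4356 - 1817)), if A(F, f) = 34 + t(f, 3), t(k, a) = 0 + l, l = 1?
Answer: 3*sqrt(148189038)/6173 ≈ 5.9161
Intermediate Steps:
t(k, a) = 1 (t(k, a) = 0 + 1 = 1)
s(B) = 1/(-6 + B)
A(F, f) = 35 (A(F, f) = 34 + 1 = 35)
sqrt(A(s(-1), 26) + 1/(-4356 - 1817)) = sqrt(35 + 1/(-4356 - 1817)) = sqrt(35 + 1/(-6173)) = sqrt(35 - 1/6173) = sqrt(216054/6173) = 3*sqrt(148189038)/6173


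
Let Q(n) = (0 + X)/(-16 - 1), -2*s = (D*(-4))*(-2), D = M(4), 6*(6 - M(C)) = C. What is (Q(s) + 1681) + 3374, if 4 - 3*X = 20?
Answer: 257821/51 ≈ 5055.3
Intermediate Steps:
M(C) = 6 - C/6
D = 16/3 (D = 6 - ⅙*4 = 6 - ⅔ = 16/3 ≈ 5.3333)
X = -16/3 (X = 4/3 - ⅓*20 = 4/3 - 20/3 = -16/3 ≈ -5.3333)
s = -64/3 (s = -(16/3)*(-4)*(-2)/2 = -(-32)*(-2)/3 = -½*128/3 = -64/3 ≈ -21.333)
Q(n) = 16/51 (Q(n) = (0 - 16/3)/(-16 - 1) = -16/3/(-17) = -16/3*(-1/17) = 16/51)
(Q(s) + 1681) + 3374 = (16/51 + 1681) + 3374 = 85747/51 + 3374 = 257821/51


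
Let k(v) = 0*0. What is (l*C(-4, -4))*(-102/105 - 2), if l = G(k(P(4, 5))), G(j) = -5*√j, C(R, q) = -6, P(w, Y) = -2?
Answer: 0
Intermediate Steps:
k(v) = 0
l = 0 (l = -5*√0 = -5*0 = 0)
(l*C(-4, -4))*(-102/105 - 2) = (0*(-6))*(-102/105 - 2) = 0*(-102*1/105 - 2) = 0*(-34/35 - 2) = 0*(-104/35) = 0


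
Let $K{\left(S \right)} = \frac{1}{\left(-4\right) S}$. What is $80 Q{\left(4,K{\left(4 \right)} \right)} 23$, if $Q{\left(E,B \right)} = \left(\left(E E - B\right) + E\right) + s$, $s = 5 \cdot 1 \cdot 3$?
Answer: $64515$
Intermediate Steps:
$s = 15$ ($s = 5 \cdot 3 = 15$)
$K{\left(S \right)} = - \frac{1}{4 S}$
$Q{\left(E,B \right)} = 15 + E + E^{2} - B$ ($Q{\left(E,B \right)} = \left(\left(E E - B\right) + E\right) + 15 = \left(\left(E^{2} - B\right) + E\right) + 15 = \left(E + E^{2} - B\right) + 15 = 15 + E + E^{2} - B$)
$80 Q{\left(4,K{\left(4 \right)} \right)} 23 = 80 \left(15 + 4 + 4^{2} - - \frac{1}{4 \cdot 4}\right) 23 = 80 \left(15 + 4 + 16 - \left(- \frac{1}{4}\right) \frac{1}{4}\right) 23 = 80 \left(15 + 4 + 16 - - \frac{1}{16}\right) 23 = 80 \left(15 + 4 + 16 + \frac{1}{16}\right) 23 = 80 \cdot \frac{561}{16} \cdot 23 = 2805 \cdot 23 = 64515$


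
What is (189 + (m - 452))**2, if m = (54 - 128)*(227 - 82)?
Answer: 120846049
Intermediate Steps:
m = -10730 (m = -74*145 = -10730)
(189 + (m - 452))**2 = (189 + (-10730 - 452))**2 = (189 - 11182)**2 = (-10993)**2 = 120846049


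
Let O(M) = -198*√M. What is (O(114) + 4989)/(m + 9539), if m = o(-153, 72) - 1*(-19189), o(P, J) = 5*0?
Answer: 1663/9576 - 11*√114/1596 ≈ 0.10007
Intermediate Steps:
o(P, J) = 0
m = 19189 (m = 0 - 1*(-19189) = 0 + 19189 = 19189)
(O(114) + 4989)/(m + 9539) = (-198*√114 + 4989)/(19189 + 9539) = (4989 - 198*√114)/28728 = (4989 - 198*√114)*(1/28728) = 1663/9576 - 11*√114/1596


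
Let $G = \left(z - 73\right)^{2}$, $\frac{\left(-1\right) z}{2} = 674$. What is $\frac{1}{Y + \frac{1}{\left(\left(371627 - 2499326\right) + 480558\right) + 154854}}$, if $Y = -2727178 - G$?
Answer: $- \frac{1492287}{7083019370254} \approx -2.1069 \cdot 10^{-7}$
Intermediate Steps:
$z = -1348$ ($z = \left(-2\right) 674 = -1348$)
$G = 2019241$ ($G = \left(-1348 - 73\right)^{2} = \left(-1421\right)^{2} = 2019241$)
$Y = -4746419$ ($Y = -2727178 - 2019241 = -4746419$)
$\frac{1}{Y + \frac{1}{\left(\left(371627 - 2499326\right) + 480558\right) + 154854}} = \frac{1}{-4746419 + \frac{1}{\left(\left(371627 - 2499326\right) + 480558\right) + 154854}} = \frac{1}{-4746419 + \frac{1}{\left(-2127699 + 480558\right) + 154854}} = \frac{1}{-4746419 + \frac{1}{-1647141 + 154854}} = \frac{1}{-4746419 + \frac{1}{-1492287}} = \frac{1}{-4746419 - \frac{1}{1492287}} = \frac{1}{- \frac{7083019370254}{1492287}} = - \frac{1492287}{7083019370254}$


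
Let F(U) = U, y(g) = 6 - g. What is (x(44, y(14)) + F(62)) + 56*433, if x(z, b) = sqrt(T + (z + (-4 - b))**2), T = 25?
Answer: 24310 + sqrt(2329) ≈ 24358.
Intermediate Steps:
x(z, b) = sqrt(25 + (-4 + z - b)**2) (x(z, b) = sqrt(25 + (z + (-4 - b))**2) = sqrt(25 + (-4 + z - b)**2))
(x(44, y(14)) + F(62)) + 56*433 = (sqrt(25 + (4 + (6 - 1*14) - 1*44)**2) + 62) + 56*433 = (sqrt(25 + (4 + (6 - 14) - 44)**2) + 62) + 24248 = (sqrt(25 + (4 - 8 - 44)**2) + 62) + 24248 = (sqrt(25 + (-48)**2) + 62) + 24248 = (sqrt(25 + 2304) + 62) + 24248 = (sqrt(2329) + 62) + 24248 = (62 + sqrt(2329)) + 24248 = 24310 + sqrt(2329)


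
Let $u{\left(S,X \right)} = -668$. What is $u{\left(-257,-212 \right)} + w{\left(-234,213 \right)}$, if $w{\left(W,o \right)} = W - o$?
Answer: $-1115$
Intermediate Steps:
$u{\left(-257,-212 \right)} + w{\left(-234,213 \right)} = -668 - 447 = -1115$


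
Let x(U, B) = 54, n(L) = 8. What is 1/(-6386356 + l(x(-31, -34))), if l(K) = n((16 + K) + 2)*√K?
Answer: -1596589/10196385738820 - 3*√6/5098192869410 ≈ -1.5659e-7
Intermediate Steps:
l(K) = 8*√K
1/(-6386356 + l(x(-31, -34))) = 1/(-6386356 + 8*√54) = 1/(-6386356 + 8*(3*√6)) = 1/(-6386356 + 24*√6)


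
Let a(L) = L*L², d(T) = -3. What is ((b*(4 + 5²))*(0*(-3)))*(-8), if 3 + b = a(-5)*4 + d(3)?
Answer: 0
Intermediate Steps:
a(L) = L³
b = -506 (b = -3 + ((-5)³*4 - 3) = -3 + (-125*4 - 3) = -3 + (-500 - 3) = -3 - 503 = -506)
((b*(4 + 5²))*(0*(-3)))*(-8) = ((-506*(4 + 5²))*(0*(-3)))*(-8) = (-506*(4 + 25)*0)*(-8) = (-506*29*0)*(-8) = -14674*0*(-8) = 0*(-8) = 0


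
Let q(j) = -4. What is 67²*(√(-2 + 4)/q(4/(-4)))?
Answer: -4489*√2/4 ≈ -1587.1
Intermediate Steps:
67²*(√(-2 + 4)/q(4/(-4))) = 67²*(√(-2 + 4)/(-4)) = 4489*(√2*(-¼)) = 4489*(-√2/4) = -4489*√2/4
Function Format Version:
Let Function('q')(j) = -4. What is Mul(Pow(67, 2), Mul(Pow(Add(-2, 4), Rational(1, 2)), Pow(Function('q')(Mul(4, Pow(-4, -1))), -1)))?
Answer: Mul(Rational(-4489, 4), Pow(2, Rational(1, 2))) ≈ -1587.1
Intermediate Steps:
Mul(Pow(67, 2), Mul(Pow(Add(-2, 4), Rational(1, 2)), Pow(Function('q')(Mul(4, Pow(-4, -1))), -1))) = Mul(Pow(67, 2), Mul(Pow(Add(-2, 4), Rational(1, 2)), Pow(-4, -1))) = Mul(4489, Mul(Pow(2, Rational(1, 2)), Rational(-1, 4))) = Mul(4489, Mul(Rational(-1, 4), Pow(2, Rational(1, 2)))) = Mul(Rational(-4489, 4), Pow(2, Rational(1, 2)))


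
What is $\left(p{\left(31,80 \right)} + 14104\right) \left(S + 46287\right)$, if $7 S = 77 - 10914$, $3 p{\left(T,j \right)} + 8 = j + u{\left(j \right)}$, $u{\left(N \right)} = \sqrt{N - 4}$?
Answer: $\frac{4424494016}{7} + \frac{626344 \sqrt{19}}{21} \approx 6.322 \cdot 10^{8}$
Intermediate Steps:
$u{\left(N \right)} = \sqrt{-4 + N}$
$p{\left(T,j \right)} = - \frac{8}{3} + \frac{j}{3} + \frac{\sqrt{-4 + j}}{3}$ ($p{\left(T,j \right)} = - \frac{8}{3} + \frac{j + \sqrt{-4 + j}}{3} = - \frac{8}{3} + \left(\frac{j}{3} + \frac{\sqrt{-4 + j}}{3}\right) = - \frac{8}{3} + \frac{j}{3} + \frac{\sqrt{-4 + j}}{3}$)
$S = - \frac{10837}{7}$ ($S = \frac{77 - 10914}{7} = \frac{1}{7} \left(-10837\right) = - \frac{10837}{7} \approx -1548.1$)
$\left(p{\left(31,80 \right)} + 14104\right) \left(S + 46287\right) = \left(\left(- \frac{8}{3} + \frac{1}{3} \cdot 80 + \frac{\sqrt{-4 + 80}}{3}\right) + 14104\right) \left(- \frac{10837}{7} + 46287\right) = \left(\left(- \frac{8}{3} + \frac{80}{3} + \frac{\sqrt{76}}{3}\right) + 14104\right) \frac{313172}{7} = \left(\left(- \frac{8}{3} + \frac{80}{3} + \frac{2 \sqrt{19}}{3}\right) + 14104\right) \frac{313172}{7} = \left(\left(24 + \frac{2 \sqrt{19}}{3}\right) + 14104\right) \frac{313172}{7} = \left(14128 + \frac{2 \sqrt{19}}{3}\right) \frac{313172}{7} = \frac{4424494016}{7} + \frac{626344 \sqrt{19}}{21}$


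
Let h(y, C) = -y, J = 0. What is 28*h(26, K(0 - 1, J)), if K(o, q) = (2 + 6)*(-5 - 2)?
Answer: -728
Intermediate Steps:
K(o, q) = -56 (K(o, q) = 8*(-7) = -56)
28*h(26, K(0 - 1, J)) = 28*(-1*26) = 28*(-26) = -728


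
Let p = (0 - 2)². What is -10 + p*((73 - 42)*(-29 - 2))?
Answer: -3854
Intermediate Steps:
p = 4 (p = (-2)² = 4)
-10 + p*((73 - 42)*(-29 - 2)) = -10 + 4*((73 - 42)*(-29 - 2)) = -10 + 4*(31*(-31)) = -10 + 4*(-961) = -10 - 3844 = -3854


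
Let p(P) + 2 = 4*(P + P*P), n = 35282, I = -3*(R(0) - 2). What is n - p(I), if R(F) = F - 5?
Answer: 33436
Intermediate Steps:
R(F) = -5 + F
I = 21 (I = -3*((-5 + 0) - 2) = -3*(-5 - 2) = -3*(-7) = 21)
p(P) = -2 + 4*P + 4*P² (p(P) = -2 + 4*(P + P*P) = -2 + 4*(P + P²) = -2 + (4*P + 4*P²) = -2 + 4*P + 4*P²)
n - p(I) = 35282 - (-2 + 4*21 + 4*21²) = 35282 - (-2 + 84 + 4*441) = 35282 - (-2 + 84 + 1764) = 35282 - 1*1846 = 35282 - 1846 = 33436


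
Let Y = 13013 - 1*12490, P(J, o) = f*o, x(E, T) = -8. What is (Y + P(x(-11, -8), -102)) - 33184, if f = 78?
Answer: -40617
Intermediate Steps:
P(J, o) = 78*o
Y = 523 (Y = 13013 - 12490 = 523)
(Y + P(x(-11, -8), -102)) - 33184 = (523 + 78*(-102)) - 33184 = (523 - 7956) - 33184 = -7433 - 33184 = -40617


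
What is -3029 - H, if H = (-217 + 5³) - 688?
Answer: -2249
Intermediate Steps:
H = -780 (H = (-217 + 125) - 688 = -92 - 688 = -780)
-3029 - H = -3029 - 1*(-780) = -3029 + 780 = -2249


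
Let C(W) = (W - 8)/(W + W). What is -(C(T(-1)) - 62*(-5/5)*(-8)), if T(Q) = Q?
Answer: 983/2 ≈ 491.50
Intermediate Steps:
C(W) = (-8 + W)/(2*W) (C(W) = (-8 + W)/((2*W)) = (-8 + W)*(1/(2*W)) = (-8 + W)/(2*W))
-(C(T(-1)) - 62*(-5/5)*(-8)) = -((½)*(-8 - 1)/(-1) - 62*(-5/5)*(-8)) = -((½)*(-1)*(-9) - 62*(-5*⅕)*(-8)) = -(9/2 - (-62)*(-8)) = -(9/2 - 62*8) = -(9/2 - 496) = -1*(-983/2) = 983/2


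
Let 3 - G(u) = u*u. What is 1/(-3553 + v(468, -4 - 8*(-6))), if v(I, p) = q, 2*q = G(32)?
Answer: -2/8127 ≈ -0.00024609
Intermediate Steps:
G(u) = 3 - u**2 (G(u) = 3 - u*u = 3 - u**2)
q = -1021/2 (q = (3 - 1*32**2)/2 = (3 - 1*1024)/2 = (3 - 1024)/2 = (1/2)*(-1021) = -1021/2 ≈ -510.50)
v(I, p) = -1021/2
1/(-3553 + v(468, -4 - 8*(-6))) = 1/(-3553 - 1021/2) = 1/(-8127/2) = -2/8127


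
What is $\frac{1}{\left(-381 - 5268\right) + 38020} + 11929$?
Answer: $\frac{386153660}{32371} \approx 11929.0$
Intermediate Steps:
$\frac{1}{\left(-381 - 5268\right) + 38020} + 11929 = \frac{1}{-5649 + 38020} + 11929 = \frac{1}{32371} + 11929 = \frac{386153660}{32371}$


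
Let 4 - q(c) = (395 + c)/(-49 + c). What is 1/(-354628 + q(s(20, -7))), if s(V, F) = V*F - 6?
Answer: -65/23050477 ≈ -2.8199e-6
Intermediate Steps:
s(V, F) = -6 + F*V (s(V, F) = F*V - 6 = -6 + F*V)
q(c) = 4 - (395 + c)/(-49 + c)
1/(-354628 + q(s(20, -7))) = 1/(-354628 + 3*(-197 + (-6 - 7*20))/(-49 + (-6 - 7*20))) = 1/(-354628 + 3*(-197 + (-6 - 140))/(-49 + (-6 - 140))) = 1/(-354628 + 3*(-197 - 146)/(-49 - 146)) = 1/(-354628 + 3*(-343)/(-195)) = 1/(-354628 + 3*(-1/195)*(-343)) = 1/(-354628 + 343/65) = 1/(-23050477/65) = -65/23050477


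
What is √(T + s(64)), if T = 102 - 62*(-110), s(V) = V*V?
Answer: √11018 ≈ 104.97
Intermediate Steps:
s(V) = V²
T = 6922 (T = 102 + 6820 = 6922)
√(T + s(64)) = √(6922 + 64²) = √(6922 + 4096) = √11018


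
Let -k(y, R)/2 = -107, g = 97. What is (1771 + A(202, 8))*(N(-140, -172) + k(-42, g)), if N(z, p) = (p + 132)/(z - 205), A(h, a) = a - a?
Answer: 1137598/3 ≈ 3.7920e+5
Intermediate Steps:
k(y, R) = 214 (k(y, R) = -2*(-107) = 214)
A(h, a) = 0
N(z, p) = (132 + p)/(-205 + z)
(1771 + A(202, 8))*(N(-140, -172) + k(-42, g)) = (1771 + 0)*((132 - 172)/(-205 - 140) + 214) = 1771*(-40/(-345) + 214) = 1771*(-1/345*(-40) + 214) = 1771*(8/69 + 214) = 1771*(14774/69) = 1137598/3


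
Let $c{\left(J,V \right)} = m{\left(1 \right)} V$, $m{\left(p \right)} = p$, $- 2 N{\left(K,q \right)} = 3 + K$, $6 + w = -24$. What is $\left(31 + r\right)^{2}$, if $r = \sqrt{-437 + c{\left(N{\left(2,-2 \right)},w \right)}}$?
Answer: $\left(31 + i \sqrt{467}\right)^{2} \approx 494.0 + 1339.8 i$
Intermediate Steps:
$w = -30$ ($w = -6 - 24 = -30$)
$N{\left(K,q \right)} = - \frac{3}{2} - \frac{K}{2}$ ($N{\left(K,q \right)} = - \frac{3 + K}{2} = - \frac{3}{2} - \frac{K}{2}$)
$c{\left(J,V \right)} = V$ ($c{\left(J,V \right)} = 1 V = V$)
$r = i \sqrt{467}$ ($r = \sqrt{-437 - 30} = \sqrt{-467} = i \sqrt{467} \approx 21.61 i$)
$\left(31 + r\right)^{2} = \left(31 + i \sqrt{467}\right)^{2}$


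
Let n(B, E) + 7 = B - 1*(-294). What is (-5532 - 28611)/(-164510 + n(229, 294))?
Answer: 34143/163994 ≈ 0.20820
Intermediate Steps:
n(B, E) = 287 + B (n(B, E) = -7 + (B - 1*(-294)) = -7 + (B + 294) = -7 + (294 + B) = 287 + B)
(-5532 - 28611)/(-164510 + n(229, 294)) = (-5532 - 28611)/(-164510 + (287 + 229)) = -34143/(-164510 + 516) = -34143/(-163994) = -34143*(-1/163994) = 34143/163994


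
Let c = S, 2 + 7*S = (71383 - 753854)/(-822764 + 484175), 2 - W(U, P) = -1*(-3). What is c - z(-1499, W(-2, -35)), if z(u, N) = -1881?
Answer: 4458206656/2370123 ≈ 1881.0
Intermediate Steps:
W(U, P) = -1 (W(U, P) = 2 - (-1)*(-3) = 2 - 1*3 = 2 - 3 = -1)
S = 5293/2370123 (S = -2/7 + ((71383 - 753854)/(-822764 + 484175))/7 = -2/7 + (-682471/(-338589))/7 = -2/7 + (-682471*(-1/338589))/7 = -2/7 + (⅐)*(682471/338589) = -2/7 + 682471/2370123 = 5293/2370123 ≈ 0.0022332)
c = 5293/2370123 ≈ 0.0022332
c - z(-1499, W(-2, -35)) = 5293/2370123 - 1*(-1881) = 5293/2370123 + 1881 = 4458206656/2370123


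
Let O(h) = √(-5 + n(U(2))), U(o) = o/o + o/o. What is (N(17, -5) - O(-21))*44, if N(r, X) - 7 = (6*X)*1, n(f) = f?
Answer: -1012 - 44*I*√3 ≈ -1012.0 - 76.21*I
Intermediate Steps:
U(o) = 2 (U(o) = 1 + 1 = 2)
O(h) = I*√3 (O(h) = √(-5 + 2) = √(-3) = I*√3)
N(r, X) = 7 + 6*X (N(r, X) = 7 + (6*X)*1 = 7 + 6*X)
(N(17, -5) - O(-21))*44 = ((7 + 6*(-5)) - I*√3)*44 = ((7 - 30) - I*√3)*44 = (-23 - I*√3)*44 = -1012 - 44*I*√3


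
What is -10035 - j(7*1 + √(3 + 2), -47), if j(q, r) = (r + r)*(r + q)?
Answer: -13795 + 94*√5 ≈ -13585.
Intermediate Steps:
j(q, r) = 2*r*(q + r) (j(q, r) = (2*r)*(q + r) = 2*r*(q + r))
-10035 - j(7*1 + √(3 + 2), -47) = -10035 - 2*(-47)*((7*1 + √(3 + 2)) - 47) = -10035 - 2*(-47)*((7 + √5) - 47) = -10035 - 2*(-47)*(-40 + √5) = -10035 - (3760 - 94*√5) = -10035 + (-3760 + 94*√5) = -13795 + 94*√5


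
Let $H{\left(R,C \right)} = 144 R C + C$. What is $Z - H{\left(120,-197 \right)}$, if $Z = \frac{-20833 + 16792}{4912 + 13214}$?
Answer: $\frac{6856374549}{2014} \approx 3.4044 \cdot 10^{6}$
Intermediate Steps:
$H{\left(R,C \right)} = C + 144 C R$ ($H{\left(R,C \right)} = 144 C R + C = C + 144 C R$)
$Z = - \frac{449}{2014}$ ($Z = - \frac{4041}{18126} = \left(-4041\right) \frac{1}{18126} = - \frac{449}{2014} \approx -0.22294$)
$Z - H{\left(120,-197 \right)} = - \frac{449}{2014} - - 197 \left(1 + 144 \cdot 120\right) = - \frac{449}{2014} - - 197 \left(1 + 17280\right) = - \frac{449}{2014} - \left(-197\right) 17281 = - \frac{449}{2014} - -3404357 = - \frac{449}{2014} + 3404357 = \frac{6856374549}{2014}$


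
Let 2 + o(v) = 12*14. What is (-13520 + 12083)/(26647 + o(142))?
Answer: -1437/26813 ≈ -0.053593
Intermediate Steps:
o(v) = 166 (o(v) = -2 + 12*14 = -2 + 168 = 166)
(-13520 + 12083)/(26647 + o(142)) = (-13520 + 12083)/(26647 + 166) = -1437/26813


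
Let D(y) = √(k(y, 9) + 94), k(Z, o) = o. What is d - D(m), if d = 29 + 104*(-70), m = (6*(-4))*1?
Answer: -7251 - √103 ≈ -7261.1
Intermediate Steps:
m = -24 (m = -24*1 = -24)
d = -7251 (d = 29 - 7280 = -7251)
D(y) = √103 (D(y) = √(9 + 94) = √103)
d - D(m) = -7251 - √103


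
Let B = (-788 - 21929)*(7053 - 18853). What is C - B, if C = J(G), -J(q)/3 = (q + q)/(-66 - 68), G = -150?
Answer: -17960060650/67 ≈ -2.6806e+8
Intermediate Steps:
B = 268060600 (B = -22717*(-11800) = 268060600)
J(q) = 3*q/67 (J(q) = -3*(q + q)/(-66 - 68) = -3*2*q/(-134) = -3*2*q*(-1)/134 = -(-3)*q/67 = 3*q/67)
C = -450/67 (C = (3/67)*(-150) = -450/67 ≈ -6.7164)
C - B = -450/67 - 1*268060600 = -450/67 - 268060600 = -17960060650/67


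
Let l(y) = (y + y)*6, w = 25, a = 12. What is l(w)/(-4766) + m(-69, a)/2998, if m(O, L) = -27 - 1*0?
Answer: -514041/7144234 ≈ -0.071952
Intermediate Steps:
m(O, L) = -27 (m(O, L) = -27 + 0 = -27)
l(y) = 12*y (l(y) = (2*y)*6 = 12*y)
l(w)/(-4766) + m(-69, a)/2998 = (12*25)/(-4766) - 27/2998 = 300*(-1/4766) - 27*1/2998 = -150/2383 - 27/2998 = -514041/7144234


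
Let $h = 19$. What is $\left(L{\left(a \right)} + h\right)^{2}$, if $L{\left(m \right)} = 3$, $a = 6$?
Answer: $484$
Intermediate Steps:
$\left(L{\left(a \right)} + h\right)^{2} = \left(3 + 19\right)^{2} = 22^{2} = 484$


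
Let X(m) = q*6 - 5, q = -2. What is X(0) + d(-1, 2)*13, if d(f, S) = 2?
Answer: 9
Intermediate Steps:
X(m) = -17 (X(m) = -2*6 - 5 = -12 - 5 = -17)
X(0) + d(-1, 2)*13 = -17 + 2*13 = -17 + 26 = 9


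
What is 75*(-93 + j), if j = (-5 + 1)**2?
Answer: -5775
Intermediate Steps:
j = 16 (j = (-4)**2 = 16)
75*(-93 + j) = 75*(-93 + 16) = 75*(-77) = -5775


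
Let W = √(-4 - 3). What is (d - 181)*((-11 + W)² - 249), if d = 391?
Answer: -28350 - 4620*I*√7 ≈ -28350.0 - 12223.0*I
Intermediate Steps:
W = I*√7 (W = √(-7) = I*√7 ≈ 2.6458*I)
(d - 181)*((-11 + W)² - 249) = (391 - 181)*((-11 + I*√7)² - 249) = 210*(-249 + (-11 + I*√7)²) = -52290 + 210*(-11 + I*√7)²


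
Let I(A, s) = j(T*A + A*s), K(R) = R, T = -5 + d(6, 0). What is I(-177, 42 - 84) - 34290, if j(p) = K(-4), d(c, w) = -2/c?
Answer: -34294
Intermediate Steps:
T = -16/3 (T = -5 - 2/6 = -5 - 2*⅙ = -5 - ⅓ = -16/3 ≈ -5.3333)
j(p) = -4
I(A, s) = -4
I(-177, 42 - 84) - 34290 = -4 - 34290 = -34294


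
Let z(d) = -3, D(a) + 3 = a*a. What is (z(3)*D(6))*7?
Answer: -693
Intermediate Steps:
D(a) = -3 + a² (D(a) = -3 + a*a = -3 + a²)
(z(3)*D(6))*7 = -3*(-3 + 6²)*7 = -3*(-3 + 36)*7 = -3*33*7 = -99*7 = -693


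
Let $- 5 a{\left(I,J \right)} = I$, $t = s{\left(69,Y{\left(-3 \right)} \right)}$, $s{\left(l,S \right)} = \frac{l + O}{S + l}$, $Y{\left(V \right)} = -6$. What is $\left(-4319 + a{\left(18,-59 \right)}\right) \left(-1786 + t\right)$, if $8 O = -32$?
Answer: $\frac{2430446689}{315} \approx 7.7157 \cdot 10^{6}$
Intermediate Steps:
$O = -4$ ($O = \frac{1}{8} \left(-32\right) = -4$)
$s{\left(l,S \right)} = \frac{-4 + l}{S + l}$ ($s{\left(l,S \right)} = \frac{l - 4}{S + l} = \frac{-4 + l}{S + l}$)
$t = \frac{65}{63}$ ($t = \frac{-4 + 69}{-6 + 69} = \frac{1}{63} \cdot 65 = \frac{65}{63} \approx 1.0317$)
$a{\left(I,J \right)} = - \frac{I}{5}$
$\left(-4319 + a{\left(18,-59 \right)}\right) \left(-1786 + t\right) = \left(-4319 - \frac{18}{5}\right) \left(-1786 + \frac{65}{63}\right) = \left(-4319 - \frac{18}{5}\right) \left(- \frac{112453}{63}\right) = \left(- \frac{21613}{5}\right) \left(- \frac{112453}{63}\right) = \frac{2430446689}{315}$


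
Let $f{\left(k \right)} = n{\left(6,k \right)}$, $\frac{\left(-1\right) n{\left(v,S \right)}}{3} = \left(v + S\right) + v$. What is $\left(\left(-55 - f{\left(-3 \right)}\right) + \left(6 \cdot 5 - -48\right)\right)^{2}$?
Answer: $2500$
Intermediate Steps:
$n{\left(v,S \right)} = - 6 v - 3 S$ ($n{\left(v,S \right)} = - 3 \left(\left(v + S\right) + v\right) = - 3 \left(\left(S + v\right) + v\right) = - 3 \left(S + 2 v\right) = - 6 v - 3 S$)
$f{\left(k \right)} = -36 - 3 k$ ($f{\left(k \right)} = \left(-6\right) 6 - 3 k = -36 - 3 k$)
$\left(\left(-55 - f{\left(-3 \right)}\right) + \left(6 \cdot 5 - -48\right)\right)^{2} = \left(\left(-55 - \left(-36 - -9\right)\right) + \left(6 \cdot 5 - -48\right)\right)^{2} = \left(\left(-55 - \left(-36 + 9\right)\right) + \left(30 + 48\right)\right)^{2} = \left(\left(-55 - -27\right) + 78\right)^{2} = \left(\left(-55 + 27\right) + 78\right)^{2} = \left(-28 + 78\right)^{2} = 50^{2} = 2500$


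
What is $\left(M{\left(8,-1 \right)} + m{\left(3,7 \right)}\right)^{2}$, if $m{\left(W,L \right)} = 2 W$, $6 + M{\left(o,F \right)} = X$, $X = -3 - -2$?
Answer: $1$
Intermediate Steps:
$X = -1$ ($X = -3 + 2 = -1$)
$M{\left(o,F \right)} = -7$ ($M{\left(o,F \right)} = -6 - 1 = -7$)
$\left(M{\left(8,-1 \right)} + m{\left(3,7 \right)}\right)^{2} = \left(-7 + 2 \cdot 3\right)^{2} = \left(-7 + 6\right)^{2} = \left(-1\right)^{2} = 1$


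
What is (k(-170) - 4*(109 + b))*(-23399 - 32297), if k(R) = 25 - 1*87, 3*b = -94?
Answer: 62268128/3 ≈ 2.0756e+7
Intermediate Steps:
b = -94/3 (b = (⅓)*(-94) = -94/3 ≈ -31.333)
k(R) = -62 (k(R) = 25 - 87 = -62)
(k(-170) - 4*(109 + b))*(-23399 - 32297) = (-62 - 4*(109 - 94/3))*(-23399 - 32297) = (-62 - 4*233/3)*(-55696) = (-62 - 932/3)*(-55696) = -1118/3*(-55696) = 62268128/3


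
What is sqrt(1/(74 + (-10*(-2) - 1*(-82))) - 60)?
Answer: I*sqrt(116149)/44 ≈ 7.7456*I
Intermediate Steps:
sqrt(1/(74 + (-10*(-2) - 1*(-82))) - 60) = sqrt(1/(74 + (20 + 82)) - 60) = sqrt(1/(74 + 102) - 60) = sqrt(1/176 - 60) = sqrt(-10559/176) = I*sqrt(116149)/44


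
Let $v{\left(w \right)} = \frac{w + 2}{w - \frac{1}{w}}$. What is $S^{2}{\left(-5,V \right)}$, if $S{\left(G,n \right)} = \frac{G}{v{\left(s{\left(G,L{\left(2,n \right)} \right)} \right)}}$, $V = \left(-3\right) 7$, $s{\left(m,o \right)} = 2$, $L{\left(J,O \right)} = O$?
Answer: $\frac{225}{64} \approx 3.5156$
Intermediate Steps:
$v{\left(w \right)} = \frac{2 + w}{w - \frac{1}{w}}$
$V = -21$
$S{\left(G,n \right)} = \frac{3 G}{8}$ ($S{\left(G,n \right)} = \frac{G}{2 \frac{1}{-1 + 2^{2}} \left(2 + 2\right)} = \frac{G}{2 \frac{1}{-1 + 4} \cdot 4} = \frac{G}{2 \cdot \frac{1}{3} \cdot 4} = \frac{G}{\frac{8}{3}} = G \frac{3}{8} = \frac{3 G}{8}$)
$S^{2}{\left(-5,V \right)} = \left(\frac{3}{8} \left(-5\right)\right)^{2} = \left(- \frac{15}{8}\right)^{2} = \frac{225}{64}$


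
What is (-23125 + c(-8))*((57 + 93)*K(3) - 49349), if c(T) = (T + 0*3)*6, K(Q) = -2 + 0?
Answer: 1150516277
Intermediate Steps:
K(Q) = -2
c(T) = 6*T (c(T) = (T + 0)*6 = T*6 = 6*T)
(-23125 + c(-8))*((57 + 93)*K(3) - 49349) = (-23125 + 6*(-8))*((57 + 93)*(-2) - 49349) = (-23125 - 48)*(150*(-2) - 49349) = -23173*(-300 - 49349) = -23173*(-49649) = 1150516277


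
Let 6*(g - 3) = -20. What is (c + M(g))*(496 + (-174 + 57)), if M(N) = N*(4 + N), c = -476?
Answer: -1627805/9 ≈ -1.8087e+5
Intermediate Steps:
g = -1/3 (g = 3 + (1/6)*(-20) = 3 - 10/3 = -1/3 ≈ -0.33333)
(c + M(g))*(496 + (-174 + 57)) = (-476 - (4 - 1/3)/3)*(496 + (-174 + 57)) = (-476 - 1/3*11/3)*(496 - 117) = (-476 - 11/9)*379 = -4295/9*379 = -1627805/9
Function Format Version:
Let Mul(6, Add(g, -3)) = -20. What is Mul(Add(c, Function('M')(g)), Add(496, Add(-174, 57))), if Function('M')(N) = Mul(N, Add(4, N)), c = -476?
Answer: Rational(-1627805, 9) ≈ -1.8087e+5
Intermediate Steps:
g = Rational(-1, 3) (g = Add(3, Mul(Rational(1, 6), -20)) = Add(3, Rational(-10, 3)) = Rational(-1, 3) ≈ -0.33333)
Mul(Add(c, Function('M')(g)), Add(496, Add(-174, 57))) = Mul(Add(-476, Mul(Rational(-1, 3), Add(4, Rational(-1, 3)))), Add(496, Add(-174, 57))) = Mul(Add(-476, Mul(Rational(-1, 3), Rational(11, 3))), Add(496, -117)) = Mul(Add(-476, Rational(-11, 9)), 379) = Mul(Rational(-4295, 9), 379) = Rational(-1627805, 9)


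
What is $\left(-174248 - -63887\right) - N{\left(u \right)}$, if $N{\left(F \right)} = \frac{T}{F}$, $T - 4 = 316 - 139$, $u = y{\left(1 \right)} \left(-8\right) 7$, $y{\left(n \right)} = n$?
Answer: $- \frac{6180035}{56} \approx -1.1036 \cdot 10^{5}$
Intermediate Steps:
$u = -56$ ($u = 1 \left(-8\right) 7 = \left(-8\right) 7 = -56$)
$T = 181$ ($T = 4 + \left(316 - 139\right) = 4 + 177 = 181$)
$N{\left(F \right)} = \frac{181}{F}$
$\left(-174248 - -63887\right) - N{\left(u \right)} = \left(-174248 - -63887\right) - \frac{181}{-56} = \left(-174248 + 63887\right) - 181 \left(- \frac{1}{56}\right) = -110361 - - \frac{181}{56} = -110361 + \frac{181}{56} = - \frac{6180035}{56}$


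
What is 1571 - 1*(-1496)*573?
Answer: 858779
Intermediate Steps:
1571 - 1*(-1496)*573 = 1571 + 1496*573 = 1571 + 857208 = 858779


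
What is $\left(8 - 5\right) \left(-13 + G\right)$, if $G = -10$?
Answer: $-69$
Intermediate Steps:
$\left(8 - 5\right) \left(-13 + G\right) = \left(8 - 5\right) \left(-13 - 10\right) = 3 \left(-23\right) = -69$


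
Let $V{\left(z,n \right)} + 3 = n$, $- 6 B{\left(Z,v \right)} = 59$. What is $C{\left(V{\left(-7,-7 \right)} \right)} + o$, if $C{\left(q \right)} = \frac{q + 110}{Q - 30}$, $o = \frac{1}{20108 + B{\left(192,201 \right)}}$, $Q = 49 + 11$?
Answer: $\frac{1205908}{361767} \approx 3.3334$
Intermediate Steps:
$Q = 60$
$B{\left(Z,v \right)} = - \frac{59}{6}$ ($B{\left(Z,v \right)} = \left(- \frac{1}{6}\right) 59 = - \frac{59}{6}$)
$V{\left(z,n \right)} = -3 + n$
$o = \frac{6}{120589}$ ($o = \frac{1}{20108 - \frac{59}{6}} = \frac{1}{\frac{120589}{6}} = \frac{6}{120589} \approx 4.9756 \cdot 10^{-5}$)
$C{\left(q \right)} = \frac{11}{3} + \frac{q}{30}$ ($C{\left(q \right)} = \frac{q + 110}{60 - 30} = \frac{110 + q}{30} = \left(110 + q\right) \frac{1}{30} = \frac{11}{3} + \frac{q}{30}$)
$C{\left(V{\left(-7,-7 \right)} \right)} + o = \left(\frac{11}{3} + \frac{-3 - 7}{30}\right) + \frac{6}{120589} = \left(\frac{11}{3} + \frac{1}{30} \left(-10\right)\right) + \frac{6}{120589} = \left(\frac{11}{3} - \frac{1}{3}\right) + \frac{6}{120589} = \frac{10}{3} + \frac{6}{120589} = \frac{1205908}{361767}$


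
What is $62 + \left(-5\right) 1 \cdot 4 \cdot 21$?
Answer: $-358$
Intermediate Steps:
$62 + \left(-5\right) 1 \cdot 4 \cdot 21 = 62 + \left(-5\right) 4 \cdot 21 = 62 - 420 = -358$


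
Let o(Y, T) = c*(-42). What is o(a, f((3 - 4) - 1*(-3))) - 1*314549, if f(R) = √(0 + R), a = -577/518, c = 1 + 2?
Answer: -314675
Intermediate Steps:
c = 3
a = -577/518 (a = -577*1/518 = -577/518 ≈ -1.1139)
f(R) = √R
o(Y, T) = -126 (o(Y, T) = 3*(-42) = -126)
o(a, f((3 - 4) - 1*(-3))) - 1*314549 = -126 - 1*314549 = -126 - 314549 = -314675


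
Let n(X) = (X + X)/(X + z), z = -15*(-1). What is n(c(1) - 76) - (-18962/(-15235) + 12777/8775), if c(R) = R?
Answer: -3577511/17824950 ≈ -0.20070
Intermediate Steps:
z = 15
n(X) = 2*X/(15 + X) (n(X) = (X + X)/(X + 15) = (2*X)/(15 + X) = 2*X/(15 + X))
n(c(1) - 76) - (-18962/(-15235) + 12777/8775) = 2*(1 - 76)/(15 + (1 - 76)) - (-18962/(-15235) + 12777/8775) = 2*(-75)/(15 - 75) - (-18962*(-1/15235) + 12777*(1/8775)) = 2*(-75)/(-60) - (18962/15235 + 4259/2925) = 2*(-75)*(-1/60) - 1*24069943/8912475 = 5/2 - 24069943/8912475 = -3577511/17824950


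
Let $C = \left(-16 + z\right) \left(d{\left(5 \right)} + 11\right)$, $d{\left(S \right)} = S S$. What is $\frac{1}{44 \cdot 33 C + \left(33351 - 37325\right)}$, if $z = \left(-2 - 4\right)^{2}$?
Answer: $\frac{1}{1041466} \approx 9.6018 \cdot 10^{-7}$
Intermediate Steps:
$z = 36$ ($z = \left(-6\right)^{2} = 36$)
$d{\left(S \right)} = S^{2}$
$C = 720$ ($C = \left(-16 + 36\right) \left(5^{2} + 11\right) = 20 \left(25 + 11\right) = 20 \cdot 36 = 720$)
$\frac{1}{44 \cdot 33 C + \left(33351 - 37325\right)} = \frac{1}{44 \cdot 33 \cdot 720 + \left(33351 - 37325\right)} = \frac{1}{1452 \cdot 720 - 3974} = \frac{1}{1045440 - 3974} = \frac{1}{1041466}$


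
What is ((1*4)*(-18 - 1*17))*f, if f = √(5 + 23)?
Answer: -280*√7 ≈ -740.81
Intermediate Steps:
f = 2*√7 (f = √28 = 2*√7 ≈ 5.2915)
((1*4)*(-18 - 1*17))*f = ((1*4)*(-18 - 1*17))*(2*√7) = (4*(-18 - 17))*(2*√7) = (4*(-35))*(2*√7) = -280*√7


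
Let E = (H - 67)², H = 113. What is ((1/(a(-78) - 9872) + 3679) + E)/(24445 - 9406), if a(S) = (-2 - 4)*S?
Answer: 2018377/5238028 ≈ 0.38533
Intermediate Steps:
a(S) = -6*S
E = 2116 (E = (113 - 67)² = 46² = 2116)
((1/(a(-78) - 9872) + 3679) + E)/(24445 - 9406) = ((1/(-6*(-78) - 9872) + 3679) + 2116)/(24445 - 9406) = ((1/(468 - 9872) + 3679) + 2116)/15039 = ((1/(-9404) + 3679) + 2116)*(1/15039) = ((-1/9404 + 3679) + 2116)*(1/15039) = (34597315/9404 + 2116)*(1/15039) = (54496179/9404)*(1/15039) = 2018377/5238028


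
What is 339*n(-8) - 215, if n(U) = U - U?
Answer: -215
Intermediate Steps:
n(U) = 0
339*n(-8) - 215 = 339*0 - 215 = 0 - 215 = -215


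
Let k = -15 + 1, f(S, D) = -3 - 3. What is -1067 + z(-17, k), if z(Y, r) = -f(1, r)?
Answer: -1061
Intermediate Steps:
f(S, D) = -6
k = -14
z(Y, r) = 6 (z(Y, r) = -1*(-6) = 6)
-1067 + z(-17, k) = -1067 + 6 = -1061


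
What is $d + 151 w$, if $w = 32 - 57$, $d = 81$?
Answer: $-3694$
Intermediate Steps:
$w = -25$
$d + 151 w = 81 + 151 \left(-25\right) = 81 - 3775 = -3694$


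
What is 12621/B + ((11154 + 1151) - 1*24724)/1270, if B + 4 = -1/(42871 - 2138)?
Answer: -218306426679/68974970 ≈ -3165.0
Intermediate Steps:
B = -162933/40733 (B = -4 - 1/(42871 - 2138) = -4 - 1/40733 = -162933/40733 ≈ -4.0000)
12621/B + ((11154 + 1151) - 1*24724)/1270 = 12621/(-162933/40733) + ((11154 + 1151) - 1*24724)/1270 = 12621*(-40733/162933) + (12305 - 24724)*(1/1270) = -171363731/54311 - 12419*1/1270 = -171363731/54311 - 12419/1270 = -218306426679/68974970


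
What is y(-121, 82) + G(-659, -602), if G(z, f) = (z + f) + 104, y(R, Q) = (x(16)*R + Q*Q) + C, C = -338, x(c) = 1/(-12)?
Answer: 62869/12 ≈ 5239.1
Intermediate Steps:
x(c) = -1/12
y(R, Q) = -338 + Q² - R/12 (y(R, Q) = (-R/12 + Q*Q) - 338 = (-R/12 + Q²) - 338 = (Q² - R/12) - 338 = -338 + Q² - R/12)
G(z, f) = 104 + f + z (G(z, f) = (f + z) + 104 = 104 + f + z)
y(-121, 82) + G(-659, -602) = (-338 + 82² - 1/12*(-121)) + (104 - 602 - 659) = (-338 + 6724 + 121/12) - 1157 = 76753/12 - 1157 = 62869/12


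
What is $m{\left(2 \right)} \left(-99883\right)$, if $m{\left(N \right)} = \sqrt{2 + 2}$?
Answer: $-199766$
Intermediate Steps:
$m{\left(N \right)} = 2$ ($m{\left(N \right)} = \sqrt{4} = 2$)
$m{\left(2 \right)} \left(-99883\right) = 2 \left(-99883\right) = -199766$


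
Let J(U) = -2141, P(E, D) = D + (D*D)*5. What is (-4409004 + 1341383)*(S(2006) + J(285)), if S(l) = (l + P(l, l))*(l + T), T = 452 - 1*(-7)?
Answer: -152172809610750319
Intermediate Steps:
P(E, D) = D + 5*D² (P(E, D) = D + D²*5 = D + 5*D²)
T = 459 (T = 452 + 7 = 459)
S(l) = (459 + l)*(l + l*(1 + 5*l)) (S(l) = (l + l*(1 + 5*l))*(l + 459) = (l + l*(1 + 5*l))*(459 + l) = (459 + l)*(l + l*(1 + 5*l)))
(-4409004 + 1341383)*(S(2006) + J(285)) = (-4409004 + 1341383)*(2006*(918 + 5*2006² + 2297*2006) - 2141) = -3067621*(2006*(918 + 5*4024036 + 4607782) - 2141) = -3067621*(2006*(918 + 20120180 + 4607782) - 2141) = -3067621*(2006*24728880 - 2141) = -3067621*(49606133280 - 2141) = -3067621*49606131139 = -152172809610750319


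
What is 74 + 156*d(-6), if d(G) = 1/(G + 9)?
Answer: 126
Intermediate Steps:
d(G) = 1/(9 + G)
74 + 156*d(-6) = 74 + 156/(9 - 6) = 74 + 156/3 = 74 + 156*(1/3) = 74 + 52 = 126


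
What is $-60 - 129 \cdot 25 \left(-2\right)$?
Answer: $6390$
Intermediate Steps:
$-60 - 129 \cdot 25 \left(-2\right) = -60 - -6450 = -60 + 6450 = 6390$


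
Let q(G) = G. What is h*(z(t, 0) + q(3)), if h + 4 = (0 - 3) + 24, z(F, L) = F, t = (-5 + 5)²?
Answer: 51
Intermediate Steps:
t = 0 (t = 0² = 0)
h = 17 (h = -4 + ((0 - 3) + 24) = -4 + (-3 + 24) = -4 + 21 = 17)
h*(z(t, 0) + q(3)) = 17*(0 + 3) = 17*3 = 51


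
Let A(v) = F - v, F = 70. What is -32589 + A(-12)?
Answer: -32507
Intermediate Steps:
A(v) = 70 - v
-32589 + A(-12) = -32589 + (70 - 1*(-12)) = -32589 + (70 + 12) = -32589 + 82 = -32507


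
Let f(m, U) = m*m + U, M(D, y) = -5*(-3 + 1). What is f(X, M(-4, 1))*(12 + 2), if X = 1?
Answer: 154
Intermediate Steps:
M(D, y) = 10 (M(D, y) = -5*(-2) = 10)
f(m, U) = U + m² (f(m, U) = m² + U = U + m²)
f(X, M(-4, 1))*(12 + 2) = (10 + 1²)*(12 + 2) = (10 + 1)*14 = 11*14 = 154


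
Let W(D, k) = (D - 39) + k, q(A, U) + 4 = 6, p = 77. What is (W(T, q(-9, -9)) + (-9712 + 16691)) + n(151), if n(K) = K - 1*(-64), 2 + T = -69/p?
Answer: 550866/77 ≈ 7154.1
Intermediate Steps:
q(A, U) = 2 (q(A, U) = -4 + 6 = 2)
T = -223/77 (T = -2 - 69/77 = -223/77 ≈ -2.8961)
W(D, k) = -39 + D + k (W(D, k) = (-39 + D) + k = -39 + D + k)
n(K) = 64 + K (n(K) = K + 64 = 64 + K)
(W(T, q(-9, -9)) + (-9712 + 16691)) + n(151) = ((-39 - 223/77 + 2) + (-9712 + 16691)) + (64 + 151) = (-3072/77 + 6979) + 215 = 534311/77 + 215 = 550866/77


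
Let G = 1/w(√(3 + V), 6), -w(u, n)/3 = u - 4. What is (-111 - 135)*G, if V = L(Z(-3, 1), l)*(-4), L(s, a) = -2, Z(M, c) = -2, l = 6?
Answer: -328/5 - 82*√11/5 ≈ -119.99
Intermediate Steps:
V = 8 (V = -2*(-4) = 8)
w(u, n) = 12 - 3*u (w(u, n) = -3*(u - 4) = -3*(-4 + u) = 12 - 3*u)
G = 1/(12 - 3*√11) (G = 1/(12 - 3*√(3 + 8)) = 1/(12 - 3*√11) ≈ 0.48777)
(-111 - 135)*G = (-111 - 135)*(4/15 + √11/15) = -246*(4/15 + √11/15) = -328/5 - 82*√11/5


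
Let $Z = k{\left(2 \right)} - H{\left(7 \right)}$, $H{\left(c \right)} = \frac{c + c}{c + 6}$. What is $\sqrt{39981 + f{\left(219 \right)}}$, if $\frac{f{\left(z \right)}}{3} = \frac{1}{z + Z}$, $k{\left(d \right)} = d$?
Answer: $\frac{\sqrt{36311116418}}{953} \approx 199.95$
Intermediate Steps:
$H{\left(c \right)} = \frac{2 c}{6 + c}$
$Z = \frac{12}{13}$ ($Z = 2 - 2 \cdot 7 \frac{1}{6 + 7} = 2 - 2 \cdot 7 \cdot \frac{1}{13} = 2 - \frac{14}{13} = \frac{12}{13} \approx 0.92308$)
$f{\left(z \right)} = \frac{3}{\frac{12}{13} + z}$ ($f{\left(z \right)} = \frac{3}{z + \frac{12}{13}} = \frac{3}{\frac{12}{13} + z}$)
$\sqrt{39981 + f{\left(219 \right)}} = \sqrt{39981 + \frac{39}{12 + 13 \cdot 219}} = \sqrt{39981 + \frac{39}{12 + 2847}} = \sqrt{39981 + \frac{39}{2859}} = \sqrt{39981 + 39 \cdot \frac{1}{2859}} = \sqrt{39981 + \frac{13}{953}} = \sqrt{\frac{38101906}{953}} = \frac{\sqrt{36311116418}}{953}$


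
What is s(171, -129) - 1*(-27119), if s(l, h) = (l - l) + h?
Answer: 26990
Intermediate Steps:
s(l, h) = h (s(l, h) = 0 + h = h)
s(171, -129) - 1*(-27119) = -129 - 1*(-27119) = -129 + 27119 = 26990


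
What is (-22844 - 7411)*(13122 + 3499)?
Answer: -502868355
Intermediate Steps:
(-22844 - 7411)*(13122 + 3499) = -30255*16621 = -502868355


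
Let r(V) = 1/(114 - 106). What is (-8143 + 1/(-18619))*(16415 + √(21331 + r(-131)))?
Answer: -2488752312970/18619 - 227421777*√37922/37238 ≈ -1.3486e+8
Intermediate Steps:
r(V) = ⅛ (r(V) = 1/8 = ⅛)
(-8143 + 1/(-18619))*(16415 + √(21331 + r(-131))) = (-8143 + 1/(-18619))*(16415 + √(21331 + ⅛)) = (-8143 - 1/18619)*(16415 + √(170649/8)) = -151614518*(16415 + 3*√37922/4)/18619 = -2488752312970/18619 - 227421777*√37922/37238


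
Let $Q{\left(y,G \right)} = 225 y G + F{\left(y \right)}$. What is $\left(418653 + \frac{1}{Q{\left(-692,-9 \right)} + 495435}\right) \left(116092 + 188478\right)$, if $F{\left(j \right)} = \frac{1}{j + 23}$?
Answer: $\frac{80899178383482436635}{634457857} \approx 1.2751 \cdot 10^{11}$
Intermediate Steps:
$F{\left(j \right)} = \frac{1}{23 + j}$
$Q{\left(y,G \right)} = \frac{1}{23 + y} + 225 G y$ ($Q{\left(y,G \right)} = 225 y G + \frac{1}{23 + y} = 225 G y + \frac{1}{23 + y} = \frac{1}{23 + y} + 225 G y$)
$\left(418653 + \frac{1}{Q{\left(-692,-9 \right)} + 495435}\right) \left(116092 + 188478\right) = \left(418653 + \frac{1}{\frac{1 + 225 \left(-9\right) \left(-692\right) \left(23 - 692\right)}{23 - 692} + 495435}\right) \left(116092 + 188478\right) = \left(418653 + \frac{1}{\frac{1 + 225 \left(-9\right) \left(-692\right) \left(-669\right)}{-669} + 495435}\right) 304570 = \left(418653 + \frac{1}{- \frac{1 - 937469700}{669} + 495435}\right) 304570 = \left(418653 + \frac{1}{\left(- \frac{1}{669}\right) \left(-937469699\right) + 495435}\right) 304570 = \left(418653 + \frac{1}{\frac{937469699}{669} + 495435}\right) 304570 = \left(418653 + \frac{1}{\frac{1268915714}{669}}\right) 304570 = \left(418653 + \frac{669}{1268915714}\right) 304570 = \frac{531235370413911}{1268915714} \cdot 304570 = \frac{80899178383482436635}{634457857}$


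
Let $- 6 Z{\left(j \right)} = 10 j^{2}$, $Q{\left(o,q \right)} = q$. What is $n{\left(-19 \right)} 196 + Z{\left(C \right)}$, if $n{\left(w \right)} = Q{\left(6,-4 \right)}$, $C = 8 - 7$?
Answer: $- \frac{2357}{3} \approx -785.67$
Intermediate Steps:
$C = 1$ ($C = 8 - 7 = 1$)
$Z{\left(j \right)} = - \frac{5 j^{2}}{3}$ ($Z{\left(j \right)} = - \frac{10 j^{2}}{6} = - \frac{5 j^{2}}{3}$)
$n{\left(w \right)} = -4$
$n{\left(-19 \right)} 196 + Z{\left(C \right)} = \left(-4\right) 196 - \frac{5 \cdot 1^{2}}{3} = -784 - \frac{5}{3} = - \frac{2357}{3}$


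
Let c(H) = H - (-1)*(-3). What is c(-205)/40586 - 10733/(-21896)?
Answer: 2368435/4882808 ≈ 0.48506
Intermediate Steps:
c(H) = -3 + H (c(H) = H - 1*3 = H - 3 = -3 + H)
c(-205)/40586 - 10733/(-21896) = (-3 - 205)/40586 - 10733/(-21896) = -208*1/40586 - 10733*(-1/21896) = -8/1561 + 10733/21896 = 2368435/4882808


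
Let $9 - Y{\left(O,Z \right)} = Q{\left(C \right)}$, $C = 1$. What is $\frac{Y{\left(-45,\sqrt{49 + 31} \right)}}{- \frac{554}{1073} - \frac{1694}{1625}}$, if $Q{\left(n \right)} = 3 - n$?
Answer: $- \frac{12205375}{2717912} \approx -4.4907$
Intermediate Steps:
$Y{\left(O,Z \right)} = 7$ ($Y{\left(O,Z \right)} = 9 - \left(3 - 1\right) = 9 - 2 = 7$)
$\frac{Y{\left(-45,\sqrt{49 + 31} \right)}}{- \frac{554}{1073} - \frac{1694}{1625}} = \frac{7}{- \frac{554}{1073} - \frac{1694}{1625}} = \frac{7}{- \frac{2717912}{1743625}} = 7 \left(- \frac{1743625}{2717912}\right) = - \frac{12205375}{2717912}$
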